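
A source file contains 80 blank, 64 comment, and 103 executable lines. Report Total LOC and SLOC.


Total LOC = blank + comment + code
Total LOC = 80 + 64 + 103 = 247
SLOC (source only) = code = 103

Total LOC: 247, SLOC: 103


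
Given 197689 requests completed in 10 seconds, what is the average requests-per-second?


Formula: throughput = requests / seconds
throughput = 197689 / 10
throughput = 19768.9 requests/second

19768.9 requests/second


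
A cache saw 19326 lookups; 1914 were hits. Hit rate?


Formula: hit rate = hits / (hits + misses) * 100
hit rate = 1914 / (1914 + 17412) * 100
hit rate = 1914 / 19326 * 100
hit rate = 9.9%

9.9%


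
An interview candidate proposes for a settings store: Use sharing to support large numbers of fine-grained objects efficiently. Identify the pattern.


This matches the Flyweight pattern

Flyweight


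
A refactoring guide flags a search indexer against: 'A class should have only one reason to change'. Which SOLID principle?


This describes the Single Responsibility Principle (SRP)

Single Responsibility Principle (SRP)


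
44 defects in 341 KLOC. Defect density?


Defect density = defects / KLOC
Defect density = 44 / 341
Defect density = 0.129 defects/KLOC

0.129 defects/KLOC


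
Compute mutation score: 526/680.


Mutation score = killed / total * 100
Mutation score = 526 / 680 * 100
Mutation score = 77.35%

77.35%


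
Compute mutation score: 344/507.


Mutation score = killed / total * 100
Mutation score = 344 / 507 * 100
Mutation score = 67.85%

67.85%


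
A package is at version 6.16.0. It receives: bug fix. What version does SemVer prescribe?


Current: 6.16.0
Change category: 'bug fix' → patch bump
SemVer rule: patch bump → increment PATCH (MAJOR and MINOR unchanged)
New: 6.16.1

6.16.1


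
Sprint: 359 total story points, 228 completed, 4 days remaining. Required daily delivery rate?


Formula: Required rate = Remaining points / Days left
Remaining = 359 - 228 = 131 points
Required rate = 131 / 4 = 32.75 points/day

32.75 points/day


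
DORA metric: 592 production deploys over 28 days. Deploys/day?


Formula: deployments per day = releases / days
= 592 / 28
= 21.143 deploys/day
(equivalently, 148.0 deploys/week)

21.143 deploys/day


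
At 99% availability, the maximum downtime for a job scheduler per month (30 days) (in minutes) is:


Formula: allowed downtime = period * (100 - SLA) / 100
Period (month (30 days)) = 43200 minutes
Unavailability fraction = (100 - 99.0) / 100
Allowed downtime = 43200 * (100 - 99.0) / 100
Allowed downtime = 432.0 minutes

432.0 minutes


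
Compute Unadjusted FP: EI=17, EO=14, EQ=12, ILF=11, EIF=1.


UFP = EI*4 + EO*5 + EQ*4 + ILF*10 + EIF*7
UFP = 17*4 + 14*5 + 12*4 + 11*10 + 1*7
UFP = 68 + 70 + 48 + 110 + 7
UFP = 303

303


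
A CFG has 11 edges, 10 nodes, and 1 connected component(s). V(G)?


Formula: V(G) = E - N + 2P
V(G) = 11 - 10 + 2*1
V(G) = 1 + 2
V(G) = 3

3


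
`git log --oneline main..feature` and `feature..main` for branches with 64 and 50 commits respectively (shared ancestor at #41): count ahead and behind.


Common ancestor: commit #41
feature commits after divergence: 64 - 41 = 23
main commits after divergence: 50 - 41 = 9
feature is 23 commits ahead of main
main is 9 commits ahead of feature

feature ahead: 23, main ahead: 9


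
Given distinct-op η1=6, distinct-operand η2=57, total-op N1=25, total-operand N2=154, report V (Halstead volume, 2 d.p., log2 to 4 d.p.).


Formula: V = N * log2(η), where N = N1 + N2 and η = η1 + η2
η = 6 + 57 = 63
N = 25 + 154 = 179
log2(63) ≈ 5.9773
V = 179 * 5.9773 = 1069.94

1069.94


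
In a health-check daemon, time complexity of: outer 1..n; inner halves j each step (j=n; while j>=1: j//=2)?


Reasoning: n times log n
Complexity: O(n log n)

O(n log n)


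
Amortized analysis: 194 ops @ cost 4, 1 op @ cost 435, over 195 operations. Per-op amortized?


Formula: Amortized cost = Total cost / Operations
Total cost = (194 * 4) + (1 * 435)
Total cost = 776 + 435 = 1211
Amortized = 1211 / 195 = 6.2103

6.2103


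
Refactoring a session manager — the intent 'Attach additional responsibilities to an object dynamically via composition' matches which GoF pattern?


This matches the Decorator pattern

Decorator


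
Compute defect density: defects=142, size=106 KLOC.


Defect density = defects / KLOC
Defect density = 142 / 106
Defect density = 1.34 defects/KLOC

1.34 defects/KLOC


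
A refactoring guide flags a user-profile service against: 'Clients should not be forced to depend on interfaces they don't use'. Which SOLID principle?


This describes the Interface Segregation Principle (ISP)

Interface Segregation Principle (ISP)


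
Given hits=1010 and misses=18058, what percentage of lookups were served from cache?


Formula: hit rate = hits / (hits + misses) * 100
hit rate = 1010 / (1010 + 18058) * 100
hit rate = 1010 / 19068 * 100
hit rate = 5.3%

5.3%


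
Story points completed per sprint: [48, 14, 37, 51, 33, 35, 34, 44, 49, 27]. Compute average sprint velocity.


Formula: Avg velocity = Total points / Number of sprints
Points: [48, 14, 37, 51, 33, 35, 34, 44, 49, 27]
Sum = 48 + 14 + 37 + 51 + 33 + 35 + 34 + 44 + 49 + 27 = 372
Avg velocity = 372 / 10 = 37.2 points/sprint

37.2 points/sprint


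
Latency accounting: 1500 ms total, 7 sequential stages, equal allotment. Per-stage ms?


Formula: per_stage = total_budget / stages
per_stage = 1500 / 7
per_stage = 214.29 ms

214.29 ms


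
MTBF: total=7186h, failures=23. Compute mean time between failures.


Formula: MTBF = Total operating time / Number of failures
MTBF = 7186 / 23
MTBF = 312.43 hours

312.43 hours


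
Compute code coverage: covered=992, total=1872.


Coverage = covered / total * 100
Coverage = 992 / 1872 * 100
Coverage = 52.99%

52.99%


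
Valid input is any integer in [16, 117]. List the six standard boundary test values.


Range: [16, 117]
Boundaries: just below min, min, min+1, max-1, max, just above max
Values: [15, 16, 17, 116, 117, 118]

[15, 16, 17, 116, 117, 118]


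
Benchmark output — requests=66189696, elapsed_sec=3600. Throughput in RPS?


Formula: throughput = requests / seconds
throughput = 66189696 / 3600
throughput = 18386.03 requests/second

18386.03 requests/second


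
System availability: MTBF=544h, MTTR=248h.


Availability = MTBF / (MTBF + MTTR)
Availability = 544 / (544 + 248)
Availability = 544 / 792
Availability = 68.6869%

68.6869%


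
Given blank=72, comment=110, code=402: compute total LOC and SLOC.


Total LOC = blank + comment + code
Total LOC = 72 + 110 + 402 = 584
SLOC (source only) = code = 402

Total LOC: 584, SLOC: 402


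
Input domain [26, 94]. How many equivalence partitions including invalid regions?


Valid range: [26, 94]
Class 1: x < 26 — invalid
Class 2: 26 ≤ x ≤ 94 — valid
Class 3: x > 94 — invalid
Total equivalence classes: 3

3 equivalence classes


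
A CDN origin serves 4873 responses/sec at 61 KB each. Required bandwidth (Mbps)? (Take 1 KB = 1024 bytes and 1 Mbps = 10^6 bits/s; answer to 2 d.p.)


Formula: Mbps = payload_bytes * RPS * 8 / 1e6
Payload per request = 61 KB = 61 * 1024 = 62464 bytes
Total bytes/sec = 62464 * 4873 = 304387072
Total bits/sec = 304387072 * 8 = 2435096576
Mbps = 2435096576 / 1e6 = 2435.1

2435.1 Mbps


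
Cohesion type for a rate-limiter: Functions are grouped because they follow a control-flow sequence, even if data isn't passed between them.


Reasoning: Grouped by order of execution within a routine, not by data flow
Type: Procedural cohesion

Procedural cohesion


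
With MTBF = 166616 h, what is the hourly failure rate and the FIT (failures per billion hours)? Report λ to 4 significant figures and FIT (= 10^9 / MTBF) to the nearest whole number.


Formula: λ = 1 / MTBF; FIT = λ × 1e9 = 1e9 / MTBF
λ = 1 / 166616 ≈ 6.002e-06 failures/hour
FIT = 1e9 / 166616 ≈ 6002 failures per 1e9 hours (nearest whole number)

λ = 6.002e-06 /h, FIT = 6002


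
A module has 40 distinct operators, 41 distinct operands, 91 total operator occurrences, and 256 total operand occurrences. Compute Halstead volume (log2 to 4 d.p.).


Formula: V = N * log2(η), where N = N1 + N2 and η = η1 + η2
η = 40 + 41 = 81
N = 91 + 256 = 347
log2(81) ≈ 6.3399
V = 347 * 6.3399 = 2199.95

2199.95


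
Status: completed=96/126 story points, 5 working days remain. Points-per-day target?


Formula: Required rate = Remaining points / Days left
Remaining = 126 - 96 = 30 points
Required rate = 30 / 5 = 6.0 points/day

6.0 points/day


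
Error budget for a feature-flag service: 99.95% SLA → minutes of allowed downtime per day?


Formula: allowed downtime = period * (100 - SLA) / 100
Period (day) = 1440 minutes
Unavailability fraction = (100 - 99.95) / 100
Allowed downtime = 1440 * (100 - 99.95) / 100
Allowed downtime = 0.72 minutes

0.72 minutes


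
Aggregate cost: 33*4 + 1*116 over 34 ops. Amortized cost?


Formula: Amortized cost = Total cost / Operations
Total cost = (33 * 4) + (1 * 116)
Total cost = 132 + 116 = 248
Amortized = 248 / 34 = 7.2941

7.2941


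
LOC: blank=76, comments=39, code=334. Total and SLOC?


Total LOC = blank + comment + code
Total LOC = 76 + 39 + 334 = 449
SLOC (source only) = code = 334

Total LOC: 449, SLOC: 334


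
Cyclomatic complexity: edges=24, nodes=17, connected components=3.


Formula: V(G) = E - N + 2P
V(G) = 24 - 17 + 2*3
V(G) = 7 + 6
V(G) = 13

13


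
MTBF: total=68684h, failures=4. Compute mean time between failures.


Formula: MTBF = Total operating time / Number of failures
MTBF = 68684 / 4
MTBF = 17171.0 hours

17171.0 hours


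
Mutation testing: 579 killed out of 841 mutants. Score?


Mutation score = killed / total * 100
Mutation score = 579 / 841 * 100
Mutation score = 68.85%

68.85%


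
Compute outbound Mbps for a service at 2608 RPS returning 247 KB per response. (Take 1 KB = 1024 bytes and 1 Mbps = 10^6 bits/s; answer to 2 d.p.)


Formula: Mbps = payload_bytes * RPS * 8 / 1e6
Payload per request = 247 KB = 247 * 1024 = 252928 bytes
Total bytes/sec = 252928 * 2608 = 659636224
Total bits/sec = 659636224 * 8 = 5277089792
Mbps = 5277089792 / 1e6 = 5277.09

5277.09 Mbps


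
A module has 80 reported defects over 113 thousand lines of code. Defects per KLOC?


Defect density = defects / KLOC
Defect density = 80 / 113
Defect density = 0.708 defects/KLOC

0.708 defects/KLOC


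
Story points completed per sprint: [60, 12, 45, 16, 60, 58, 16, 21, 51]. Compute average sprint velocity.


Formula: Avg velocity = Total points / Number of sprints
Points: [60, 12, 45, 16, 60, 58, 16, 21, 51]
Sum = 60 + 12 + 45 + 16 + 60 + 58 + 16 + 21 + 51 = 339
Avg velocity = 339 / 9 = 37.67 points/sprint

37.67 points/sprint


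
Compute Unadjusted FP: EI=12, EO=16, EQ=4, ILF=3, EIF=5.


UFP = EI*4 + EO*5 + EQ*4 + ILF*10 + EIF*7
UFP = 12*4 + 16*5 + 4*4 + 3*10 + 5*7
UFP = 48 + 80 + 16 + 30 + 35
UFP = 209

209


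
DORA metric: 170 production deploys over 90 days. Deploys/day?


Formula: deployments per day = releases / days
= 170 / 90
= 1.889 deploys/day
(equivalently, 13.22 deploys/week)

1.889 deploys/day


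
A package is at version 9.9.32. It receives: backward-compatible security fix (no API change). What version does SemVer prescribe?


Current: 9.9.32
Change category: 'backward-compatible security fix (no API change)' → patch bump
SemVer rule: patch bump → increment PATCH (MAJOR and MINOR unchanged)
New: 9.9.33

9.9.33


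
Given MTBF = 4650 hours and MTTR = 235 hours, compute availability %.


Availability = MTBF / (MTBF + MTTR)
Availability = 4650 / (4650 + 235)
Availability = 4650 / 4885
Availability = 95.1894%

95.1894%


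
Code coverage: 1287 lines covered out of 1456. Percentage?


Coverage = covered / total * 100
Coverage = 1287 / 1456 * 100
Coverage = 88.39%

88.39%


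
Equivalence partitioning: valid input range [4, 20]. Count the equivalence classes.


Valid range: [4, 20]
Class 1: x < 4 — invalid
Class 2: 4 ≤ x ≤ 20 — valid
Class 3: x > 20 — invalid
Total equivalence classes: 3

3 equivalence classes


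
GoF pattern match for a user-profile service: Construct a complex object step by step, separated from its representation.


This matches the Builder pattern

Builder


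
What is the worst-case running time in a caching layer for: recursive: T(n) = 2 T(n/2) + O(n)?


Reasoning: master theorem case 2 (merge-sort recurrence)
Complexity: O(n log n)

O(n log n)


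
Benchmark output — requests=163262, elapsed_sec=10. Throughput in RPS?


Formula: throughput = requests / seconds
throughput = 163262 / 10
throughput = 16326.2 requests/second

16326.2 requests/second


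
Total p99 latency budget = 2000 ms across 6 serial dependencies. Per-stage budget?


Formula: per_stage = total_budget / stages
per_stage = 2000 / 6
per_stage = 333.33 ms

333.33 ms


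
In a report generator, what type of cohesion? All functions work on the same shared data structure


Reasoning: Functions share data
Type: Communicational cohesion

Communicational cohesion


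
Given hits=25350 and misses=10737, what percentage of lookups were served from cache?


Formula: hit rate = hits / (hits + misses) * 100
hit rate = 25350 / (25350 + 10737) * 100
hit rate = 25350 / 36087 * 100
hit rate = 70.25%

70.25%


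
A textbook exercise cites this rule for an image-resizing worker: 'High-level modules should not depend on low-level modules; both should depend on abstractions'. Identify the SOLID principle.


This describes the Dependency Inversion Principle (DIP)

Dependency Inversion Principle (DIP)


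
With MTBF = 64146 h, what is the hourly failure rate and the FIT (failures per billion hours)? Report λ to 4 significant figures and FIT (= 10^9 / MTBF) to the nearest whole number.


Formula: λ = 1 / MTBF; FIT = λ × 1e9 = 1e9 / MTBF
λ = 1 / 64146 ≈ 1.559e-05 failures/hour
FIT = 1e9 / 64146 ≈ 15589 failures per 1e9 hours (nearest whole number)

λ = 1.559e-05 /h, FIT = 15589


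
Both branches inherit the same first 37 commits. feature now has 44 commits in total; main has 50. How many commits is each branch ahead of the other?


Common ancestor: commit #37
feature commits after divergence: 44 - 37 = 7
main commits after divergence: 50 - 37 = 13
feature is 7 commits ahead of main
main is 13 commits ahead of feature

feature ahead: 7, main ahead: 13


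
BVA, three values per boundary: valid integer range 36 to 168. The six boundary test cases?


Range: [36, 168]
Boundaries: just below min, min, min+1, max-1, max, just above max
Values: [35, 36, 37, 167, 168, 169]

[35, 36, 37, 167, 168, 169]


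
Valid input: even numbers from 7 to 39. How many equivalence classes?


Constraint: even integers in [7, 39]
Class 1: x < 7 — out-of-range invalid
Class 2: x in [7,39] but odd — wrong type invalid
Class 3: x in [7,39] and even — valid
Class 4: x > 39 — out-of-range invalid
Total equivalence classes: 4

4 equivalence classes


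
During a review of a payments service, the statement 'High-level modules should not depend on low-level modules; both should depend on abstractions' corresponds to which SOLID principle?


This describes the Dependency Inversion Principle (DIP)

Dependency Inversion Principle (DIP)


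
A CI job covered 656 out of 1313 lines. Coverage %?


Coverage = covered / total * 100
Coverage = 656 / 1313 * 100
Coverage = 49.96%

49.96%


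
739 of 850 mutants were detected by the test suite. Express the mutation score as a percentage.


Mutation score = killed / total * 100
Mutation score = 739 / 850 * 100
Mutation score = 86.94%

86.94%


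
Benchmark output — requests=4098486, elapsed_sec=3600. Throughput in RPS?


Formula: throughput = requests / seconds
throughput = 4098486 / 3600
throughput = 1138.47 requests/second

1138.47 requests/second


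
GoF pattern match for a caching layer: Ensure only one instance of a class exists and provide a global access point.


This matches the Singleton pattern

Singleton


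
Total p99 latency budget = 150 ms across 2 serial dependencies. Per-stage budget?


Formula: per_stage = total_budget / stages
per_stage = 150 / 2
per_stage = 75.0 ms

75.0 ms


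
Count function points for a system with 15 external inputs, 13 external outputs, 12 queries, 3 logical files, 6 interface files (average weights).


UFP = EI*4 + EO*5 + EQ*4 + ILF*10 + EIF*7
UFP = 15*4 + 13*5 + 12*4 + 3*10 + 6*7
UFP = 60 + 65 + 48 + 30 + 42
UFP = 245

245


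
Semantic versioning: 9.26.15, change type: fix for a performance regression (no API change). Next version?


Current: 9.26.15
Change category: 'fix for a performance regression (no API change)' → patch bump
SemVer rule: patch bump → increment PATCH (MAJOR and MINOR unchanged)
New: 9.26.16

9.26.16


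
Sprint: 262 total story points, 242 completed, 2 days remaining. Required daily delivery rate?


Formula: Required rate = Remaining points / Days left
Remaining = 262 - 242 = 20 points
Required rate = 20 / 2 = 10.0 points/day

10.0 points/day


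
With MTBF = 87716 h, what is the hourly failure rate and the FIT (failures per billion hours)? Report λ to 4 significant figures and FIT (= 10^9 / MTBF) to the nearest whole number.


Formula: λ = 1 / MTBF; FIT = λ × 1e9 = 1e9 / MTBF
λ = 1 / 87716 ≈ 1.140e-05 failures/hour
FIT = 1e9 / 87716 ≈ 11400 failures per 1e9 hours (nearest whole number)

λ = 1.140e-05 /h, FIT = 11400


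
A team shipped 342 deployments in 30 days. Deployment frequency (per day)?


Formula: deployments per day = releases / days
= 342 / 30
= 11.4 deploys/day
(equivalently, 79.8 deploys/week)

11.4 deploys/day


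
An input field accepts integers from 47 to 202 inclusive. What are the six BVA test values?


Range: [47, 202]
Boundaries: just below min, min, min+1, max-1, max, just above max
Values: [46, 47, 48, 201, 202, 203]

[46, 47, 48, 201, 202, 203]


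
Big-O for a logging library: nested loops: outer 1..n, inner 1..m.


Reasoning: product of independent bounds
Complexity: O(n*m)

O(n*m)


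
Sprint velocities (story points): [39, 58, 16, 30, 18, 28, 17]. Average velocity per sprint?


Formula: Avg velocity = Total points / Number of sprints
Points: [39, 58, 16, 30, 18, 28, 17]
Sum = 39 + 58 + 16 + 30 + 18 + 28 + 17 = 206
Avg velocity = 206 / 7 = 29.43 points/sprint

29.43 points/sprint


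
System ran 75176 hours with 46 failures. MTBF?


Formula: MTBF = Total operating time / Number of failures
MTBF = 75176 / 46
MTBF = 1634.26 hours

1634.26 hours


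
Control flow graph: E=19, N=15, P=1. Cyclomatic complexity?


Formula: V(G) = E - N + 2P
V(G) = 19 - 15 + 2*1
V(G) = 4 + 2
V(G) = 6

6


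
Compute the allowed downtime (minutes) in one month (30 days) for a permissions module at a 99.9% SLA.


Formula: allowed downtime = period * (100 - SLA) / 100
Period (month (30 days)) = 43200 minutes
Unavailability fraction = (100 - 99.9) / 100
Allowed downtime = 43200 * (100 - 99.9) / 100
Allowed downtime = 43.2 minutes

43.2 minutes


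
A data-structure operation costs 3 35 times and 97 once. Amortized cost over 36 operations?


Formula: Amortized cost = Total cost / Operations
Total cost = (35 * 3) + (1 * 97)
Total cost = 105 + 97 = 202
Amortized = 202 / 36 = 5.6111

5.6111


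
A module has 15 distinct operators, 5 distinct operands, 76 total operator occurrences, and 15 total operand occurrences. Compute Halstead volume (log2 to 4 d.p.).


Formula: V = N * log2(η), where N = N1 + N2 and η = η1 + η2
η = 15 + 5 = 20
N = 76 + 15 = 91
log2(20) ≈ 4.3219
V = 91 * 4.3219 = 393.29

393.29


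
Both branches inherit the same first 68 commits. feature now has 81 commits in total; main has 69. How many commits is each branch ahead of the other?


Common ancestor: commit #68
feature commits after divergence: 81 - 68 = 13
main commits after divergence: 69 - 68 = 1
feature is 13 commits ahead of main
main is 1 commits ahead of feature

feature ahead: 13, main ahead: 1


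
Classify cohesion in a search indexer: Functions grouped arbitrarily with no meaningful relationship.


Reasoning: Worst: random grouping
Type: Coincidental cohesion

Coincidental cohesion


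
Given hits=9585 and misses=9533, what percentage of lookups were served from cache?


Formula: hit rate = hits / (hits + misses) * 100
hit rate = 9585 / (9585 + 9533) * 100
hit rate = 9585 / 19118 * 100
hit rate = 50.14%

50.14%


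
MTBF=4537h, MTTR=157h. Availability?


Availability = MTBF / (MTBF + MTTR)
Availability = 4537 / (4537 + 157)
Availability = 4537 / 4694
Availability = 96.6553%

96.6553%


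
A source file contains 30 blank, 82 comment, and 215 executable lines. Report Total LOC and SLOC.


Total LOC = blank + comment + code
Total LOC = 30 + 82 + 215 = 327
SLOC (source only) = code = 215

Total LOC: 327, SLOC: 215


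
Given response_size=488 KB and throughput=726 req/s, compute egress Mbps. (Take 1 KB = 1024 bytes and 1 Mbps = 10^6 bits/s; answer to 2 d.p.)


Formula: Mbps = payload_bytes * RPS * 8 / 1e6
Payload per request = 488 KB = 488 * 1024 = 499712 bytes
Total bytes/sec = 499712 * 726 = 362790912
Total bits/sec = 362790912 * 8 = 2902327296
Mbps = 2902327296 / 1e6 = 2902.33

2902.33 Mbps


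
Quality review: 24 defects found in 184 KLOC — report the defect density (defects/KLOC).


Defect density = defects / KLOC
Defect density = 24 / 184
Defect density = 0.13 defects/KLOC

0.13 defects/KLOC


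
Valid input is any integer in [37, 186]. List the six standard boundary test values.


Range: [37, 186]
Boundaries: just below min, min, min+1, max-1, max, just above max
Values: [36, 37, 38, 185, 186, 187]

[36, 37, 38, 185, 186, 187]


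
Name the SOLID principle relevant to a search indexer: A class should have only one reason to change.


This describes the Single Responsibility Principle (SRP)

Single Responsibility Principle (SRP)


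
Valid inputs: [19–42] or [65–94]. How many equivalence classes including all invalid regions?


Valid ranges: [19,42] and [65,94]
Class 1: x < 19 — invalid
Class 2: 19 ≤ x ≤ 42 — valid
Class 3: 42 < x < 65 — invalid (gap between ranges)
Class 4: 65 ≤ x ≤ 94 — valid
Class 5: x > 94 — invalid
Total equivalence classes: 5

5 equivalence classes


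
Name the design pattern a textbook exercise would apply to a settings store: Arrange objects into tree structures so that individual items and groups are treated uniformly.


This matches the Composite pattern

Composite


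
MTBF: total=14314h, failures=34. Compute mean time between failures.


Formula: MTBF = Total operating time / Number of failures
MTBF = 14314 / 34
MTBF = 421.0 hours

421.0 hours


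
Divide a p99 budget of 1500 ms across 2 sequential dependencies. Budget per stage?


Formula: per_stage = total_budget / stages
per_stage = 1500 / 2
per_stage = 750.0 ms

750.0 ms


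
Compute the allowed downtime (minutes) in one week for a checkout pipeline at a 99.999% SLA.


Formula: allowed downtime = period * (100 - SLA) / 100
Period (week) = 10080 minutes
Unavailability fraction = (100 - 99.999) / 100
Allowed downtime = 10080 * (100 - 99.999) / 100
Allowed downtime = 0.1008 minutes

0.1008 minutes


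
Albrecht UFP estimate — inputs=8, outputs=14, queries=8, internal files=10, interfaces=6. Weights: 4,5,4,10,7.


UFP = EI*4 + EO*5 + EQ*4 + ILF*10 + EIF*7
UFP = 8*4 + 14*5 + 8*4 + 10*10 + 6*7
UFP = 32 + 70 + 32 + 100 + 42
UFP = 276

276


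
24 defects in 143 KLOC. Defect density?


Defect density = defects / KLOC
Defect density = 24 / 143
Defect density = 0.168 defects/KLOC

0.168 defects/KLOC


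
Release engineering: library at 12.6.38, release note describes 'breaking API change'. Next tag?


Current: 12.6.38
Change category: 'breaking API change' → major bump
SemVer rule: major bump → increment MAJOR, reset MINOR and PATCH to 0
New: 13.0.0

13.0.0


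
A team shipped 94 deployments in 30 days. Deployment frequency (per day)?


Formula: deployments per day = releases / days
= 94 / 30
= 3.133 deploys/day
(equivalently, 21.93 deploys/week)

3.133 deploys/day


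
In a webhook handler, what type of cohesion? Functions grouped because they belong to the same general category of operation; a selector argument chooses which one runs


Reasoning: Grouped by category of activity, not by data or sequence
Type: Logical cohesion

Logical cohesion


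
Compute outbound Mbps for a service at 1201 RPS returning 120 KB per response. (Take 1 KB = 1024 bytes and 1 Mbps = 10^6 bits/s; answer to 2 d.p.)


Formula: Mbps = payload_bytes * RPS * 8 / 1e6
Payload per request = 120 KB = 120 * 1024 = 122880 bytes
Total bytes/sec = 122880 * 1201 = 147578880
Total bits/sec = 147578880 * 8 = 1180631040
Mbps = 1180631040 / 1e6 = 1180.63

1180.63 Mbps


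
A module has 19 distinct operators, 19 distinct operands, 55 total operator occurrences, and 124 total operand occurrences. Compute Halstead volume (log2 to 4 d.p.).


Formula: V = N * log2(η), where N = N1 + N2 and η = η1 + η2
η = 19 + 19 = 38
N = 55 + 124 = 179
log2(38) ≈ 5.2479
V = 179 * 5.2479 = 939.37

939.37


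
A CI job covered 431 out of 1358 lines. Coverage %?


Coverage = covered / total * 100
Coverage = 431 / 1358 * 100
Coverage = 31.74%

31.74%


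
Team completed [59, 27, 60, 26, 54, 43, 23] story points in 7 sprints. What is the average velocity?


Formula: Avg velocity = Total points / Number of sprints
Points: [59, 27, 60, 26, 54, 43, 23]
Sum = 59 + 27 + 60 + 26 + 54 + 43 + 23 = 292
Avg velocity = 292 / 7 = 41.71 points/sprint

41.71 points/sprint


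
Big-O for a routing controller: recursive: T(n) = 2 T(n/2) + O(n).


Reasoning: master theorem case 2 (merge-sort recurrence)
Complexity: O(n log n)

O(n log n)


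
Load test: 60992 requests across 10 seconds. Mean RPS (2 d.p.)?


Formula: throughput = requests / seconds
throughput = 60992 / 10
throughput = 6099.2 requests/second

6099.2 requests/second


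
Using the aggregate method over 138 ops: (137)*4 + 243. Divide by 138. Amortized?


Formula: Amortized cost = Total cost / Operations
Total cost = (137 * 4) + (1 * 243)
Total cost = 548 + 243 = 791
Amortized = 791 / 138 = 5.7319

5.7319


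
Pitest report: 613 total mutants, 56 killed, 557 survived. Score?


Mutation score = killed / total * 100
Mutation score = 56 / 613 * 100
Mutation score = 9.14%

9.14%


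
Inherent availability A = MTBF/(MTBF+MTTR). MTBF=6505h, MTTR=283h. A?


Availability = MTBF / (MTBF + MTTR)
Availability = 6505 / (6505 + 283)
Availability = 6505 / 6788
Availability = 95.8309%

95.8309%


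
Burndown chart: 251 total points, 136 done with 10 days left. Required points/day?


Formula: Required rate = Remaining points / Days left
Remaining = 251 - 136 = 115 points
Required rate = 115 / 10 = 11.5 points/day

11.5 points/day


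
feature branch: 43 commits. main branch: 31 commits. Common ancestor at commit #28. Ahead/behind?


Common ancestor: commit #28
feature commits after divergence: 43 - 28 = 15
main commits after divergence: 31 - 28 = 3
feature is 15 commits ahead of main
main is 3 commits ahead of feature

feature ahead: 15, main ahead: 3


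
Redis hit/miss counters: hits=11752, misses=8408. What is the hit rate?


Formula: hit rate = hits / (hits + misses) * 100
hit rate = 11752 / (11752 + 8408) * 100
hit rate = 11752 / 20160 * 100
hit rate = 58.29%

58.29%


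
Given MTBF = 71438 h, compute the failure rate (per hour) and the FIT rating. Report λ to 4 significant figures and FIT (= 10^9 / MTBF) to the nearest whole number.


Formula: λ = 1 / MTBF; FIT = λ × 1e9 = 1e9 / MTBF
λ = 1 / 71438 ≈ 1.400e-05 failures/hour
FIT = 1e9 / 71438 ≈ 13998 failures per 1e9 hours (nearest whole number)

λ = 1.400e-05 /h, FIT = 13998


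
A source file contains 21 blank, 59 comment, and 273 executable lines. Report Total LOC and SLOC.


Total LOC = blank + comment + code
Total LOC = 21 + 59 + 273 = 353
SLOC (source only) = code = 273

Total LOC: 353, SLOC: 273


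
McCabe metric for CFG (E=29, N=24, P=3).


Formula: V(G) = E - N + 2P
V(G) = 29 - 24 + 2*3
V(G) = 5 + 6
V(G) = 11

11


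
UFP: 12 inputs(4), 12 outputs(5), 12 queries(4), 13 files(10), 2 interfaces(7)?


UFP = EI*4 + EO*5 + EQ*4 + ILF*10 + EIF*7
UFP = 12*4 + 12*5 + 12*4 + 13*10 + 2*7
UFP = 48 + 60 + 48 + 130 + 14
UFP = 300

300


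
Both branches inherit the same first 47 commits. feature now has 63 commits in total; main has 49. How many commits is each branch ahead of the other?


Common ancestor: commit #47
feature commits after divergence: 63 - 47 = 16
main commits after divergence: 49 - 47 = 2
feature is 16 commits ahead of main
main is 2 commits ahead of feature

feature ahead: 16, main ahead: 2


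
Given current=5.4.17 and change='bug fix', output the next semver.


Current: 5.4.17
Change category: 'bug fix' → patch bump
SemVer rule: patch bump → increment PATCH (MAJOR and MINOR unchanged)
New: 5.4.18

5.4.18


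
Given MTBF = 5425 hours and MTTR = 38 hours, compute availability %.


Availability = MTBF / (MTBF + MTTR)
Availability = 5425 / (5425 + 38)
Availability = 5425 / 5463
Availability = 99.3044%

99.3044%


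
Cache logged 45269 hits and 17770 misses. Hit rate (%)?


Formula: hit rate = hits / (hits + misses) * 100
hit rate = 45269 / (45269 + 17770) * 100
hit rate = 45269 / 63039 * 100
hit rate = 71.81%

71.81%


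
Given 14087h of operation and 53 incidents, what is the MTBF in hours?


Formula: MTBF = Total operating time / Number of failures
MTBF = 14087 / 53
MTBF = 265.79 hours

265.79 hours


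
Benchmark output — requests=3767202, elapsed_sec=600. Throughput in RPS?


Formula: throughput = requests / seconds
throughput = 3767202 / 600
throughput = 6278.67 requests/second

6278.67 requests/second


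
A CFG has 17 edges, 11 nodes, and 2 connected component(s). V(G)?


Formula: V(G) = E - N + 2P
V(G) = 17 - 11 + 2*2
V(G) = 6 + 4
V(G) = 10

10


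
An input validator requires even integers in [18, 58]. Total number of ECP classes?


Constraint: even integers in [18, 58]
Class 1: x < 18 — out-of-range invalid
Class 2: x in [18,58] but odd — wrong type invalid
Class 3: x in [18,58] and even — valid
Class 4: x > 58 — out-of-range invalid
Total equivalence classes: 4

4 equivalence classes


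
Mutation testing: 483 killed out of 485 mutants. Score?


Mutation score = killed / total * 100
Mutation score = 483 / 485 * 100
Mutation score = 99.59%

99.59%


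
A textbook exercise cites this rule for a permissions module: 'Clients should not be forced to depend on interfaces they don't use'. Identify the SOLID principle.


This describes the Interface Segregation Principle (ISP)

Interface Segregation Principle (ISP)


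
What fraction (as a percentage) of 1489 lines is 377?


Coverage = covered / total * 100
Coverage = 377 / 1489 * 100
Coverage = 25.32%

25.32%


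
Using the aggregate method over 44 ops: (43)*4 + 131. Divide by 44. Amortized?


Formula: Amortized cost = Total cost / Operations
Total cost = (43 * 4) + (1 * 131)
Total cost = 172 + 131 = 303
Amortized = 303 / 44 = 6.8864

6.8864


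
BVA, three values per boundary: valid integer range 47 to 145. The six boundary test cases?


Range: [47, 145]
Boundaries: just below min, min, min+1, max-1, max, just above max
Values: [46, 47, 48, 144, 145, 146]

[46, 47, 48, 144, 145, 146]


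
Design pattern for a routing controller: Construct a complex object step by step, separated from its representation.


This matches the Builder pattern

Builder


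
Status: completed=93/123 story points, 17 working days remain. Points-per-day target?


Formula: Required rate = Remaining points / Days left
Remaining = 123 - 93 = 30 points
Required rate = 30 / 17 = 1.76 points/day

1.76 points/day


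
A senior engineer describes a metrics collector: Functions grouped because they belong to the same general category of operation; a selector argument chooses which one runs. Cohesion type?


Reasoning: Grouped by category of activity, not by data or sequence
Type: Logical cohesion

Logical cohesion


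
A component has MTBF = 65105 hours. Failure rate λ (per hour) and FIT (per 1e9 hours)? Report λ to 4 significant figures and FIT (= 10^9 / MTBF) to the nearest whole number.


Formula: λ = 1 / MTBF; FIT = λ × 1e9 = 1e9 / MTBF
λ = 1 / 65105 ≈ 1.536e-05 failures/hour
FIT = 1e9 / 65105 ≈ 15360 failures per 1e9 hours (nearest whole number)

λ = 1.536e-05 /h, FIT = 15360


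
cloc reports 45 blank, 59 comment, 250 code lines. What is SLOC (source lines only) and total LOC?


Total LOC = blank + comment + code
Total LOC = 45 + 59 + 250 = 354
SLOC (source only) = code = 250

Total LOC: 354, SLOC: 250


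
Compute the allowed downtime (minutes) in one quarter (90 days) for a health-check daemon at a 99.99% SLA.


Formula: allowed downtime = period * (100 - SLA) / 100
Period (quarter (90 days)) = 129600 minutes
Unavailability fraction = (100 - 99.99) / 100
Allowed downtime = 129600 * (100 - 99.99) / 100
Allowed downtime = 12.96 minutes

12.96 minutes


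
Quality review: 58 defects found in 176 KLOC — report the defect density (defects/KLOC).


Defect density = defects / KLOC
Defect density = 58 / 176
Defect density = 0.33 defects/KLOC

0.33 defects/KLOC


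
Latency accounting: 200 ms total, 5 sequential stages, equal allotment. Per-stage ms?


Formula: per_stage = total_budget / stages
per_stage = 200 / 5
per_stage = 40.0 ms

40.0 ms


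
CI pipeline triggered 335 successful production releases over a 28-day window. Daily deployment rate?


Formula: deployments per day = releases / days
= 335 / 28
= 11.964 deploys/day
(equivalently, 83.75 deploys/week)

11.964 deploys/day


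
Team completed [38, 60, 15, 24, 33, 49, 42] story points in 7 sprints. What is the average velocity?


Formula: Avg velocity = Total points / Number of sprints
Points: [38, 60, 15, 24, 33, 49, 42]
Sum = 38 + 60 + 15 + 24 + 33 + 49 + 42 = 261
Avg velocity = 261 / 7 = 37.29 points/sprint

37.29 points/sprint


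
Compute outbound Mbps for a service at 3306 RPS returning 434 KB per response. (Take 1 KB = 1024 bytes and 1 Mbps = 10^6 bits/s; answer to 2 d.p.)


Formula: Mbps = payload_bytes * RPS * 8 / 1e6
Payload per request = 434 KB = 434 * 1024 = 444416 bytes
Total bytes/sec = 444416 * 3306 = 1469239296
Total bits/sec = 1469239296 * 8 = 11753914368
Mbps = 11753914368 / 1e6 = 11753.91

11753.91 Mbps


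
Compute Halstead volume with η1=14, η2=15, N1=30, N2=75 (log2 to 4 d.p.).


Formula: V = N * log2(η), where N = N1 + N2 and η = η1 + η2
η = 14 + 15 = 29
N = 30 + 75 = 105
log2(29) ≈ 4.8580
V = 105 * 4.8580 = 510.09

510.09


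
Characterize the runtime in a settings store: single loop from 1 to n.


Reasoning: one pass through n items
Complexity: O(n)

O(n)


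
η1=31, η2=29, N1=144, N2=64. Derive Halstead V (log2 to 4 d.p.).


Formula: V = N * log2(η), where N = N1 + N2 and η = η1 + η2
η = 31 + 29 = 60
N = 144 + 64 = 208
log2(60) ≈ 5.9069
V = 208 * 5.9069 = 1228.64

1228.64


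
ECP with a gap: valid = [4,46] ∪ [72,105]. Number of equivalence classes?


Valid ranges: [4,46] and [72,105]
Class 1: x < 4 — invalid
Class 2: 4 ≤ x ≤ 46 — valid
Class 3: 46 < x < 72 — invalid (gap between ranges)
Class 4: 72 ≤ x ≤ 105 — valid
Class 5: x > 105 — invalid
Total equivalence classes: 5

5 equivalence classes


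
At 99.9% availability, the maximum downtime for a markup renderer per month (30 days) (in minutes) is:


Formula: allowed downtime = period * (100 - SLA) / 100
Period (month (30 days)) = 43200 minutes
Unavailability fraction = (100 - 99.9) / 100
Allowed downtime = 43200 * (100 - 99.9) / 100
Allowed downtime = 43.2 minutes

43.2 minutes


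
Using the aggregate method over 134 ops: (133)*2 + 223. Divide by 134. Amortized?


Formula: Amortized cost = Total cost / Operations
Total cost = (133 * 2) + (1 * 223)
Total cost = 266 + 223 = 489
Amortized = 489 / 134 = 3.6493

3.6493


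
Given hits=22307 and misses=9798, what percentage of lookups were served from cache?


Formula: hit rate = hits / (hits + misses) * 100
hit rate = 22307 / (22307 + 9798) * 100
hit rate = 22307 / 32105 * 100
hit rate = 69.48%

69.48%


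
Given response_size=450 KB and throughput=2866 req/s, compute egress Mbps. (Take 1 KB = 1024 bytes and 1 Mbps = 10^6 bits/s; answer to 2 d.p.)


Formula: Mbps = payload_bytes * RPS * 8 / 1e6
Payload per request = 450 KB = 450 * 1024 = 460800 bytes
Total bytes/sec = 460800 * 2866 = 1320652800
Total bits/sec = 1320652800 * 8 = 10565222400
Mbps = 10565222400 / 1e6 = 10565.22

10565.22 Mbps


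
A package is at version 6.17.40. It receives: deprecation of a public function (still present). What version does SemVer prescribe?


Current: 6.17.40
Change category: 'deprecation of a public function (still present)' → minor bump
SemVer rule: minor bump → increment MINOR, reset PATCH to 0 (MAJOR unchanged)
New: 6.18.0

6.18.0


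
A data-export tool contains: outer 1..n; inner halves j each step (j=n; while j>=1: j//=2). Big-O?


Reasoning: n times log n
Complexity: O(n log n)

O(n log n)


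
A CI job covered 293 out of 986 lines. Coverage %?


Coverage = covered / total * 100
Coverage = 293 / 986 * 100
Coverage = 29.72%

29.72%


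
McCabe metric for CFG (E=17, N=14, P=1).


Formula: V(G) = E - N + 2P
V(G) = 17 - 14 + 2*1
V(G) = 3 + 2
V(G) = 5

5


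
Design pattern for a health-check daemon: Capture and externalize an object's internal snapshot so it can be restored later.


This matches the Memento pattern

Memento


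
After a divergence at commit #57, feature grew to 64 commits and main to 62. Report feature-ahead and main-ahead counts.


Common ancestor: commit #57
feature commits after divergence: 64 - 57 = 7
main commits after divergence: 62 - 57 = 5
feature is 7 commits ahead of main
main is 5 commits ahead of feature

feature ahead: 7, main ahead: 5


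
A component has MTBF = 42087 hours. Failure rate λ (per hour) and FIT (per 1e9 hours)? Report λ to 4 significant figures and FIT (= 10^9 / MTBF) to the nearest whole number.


Formula: λ = 1 / MTBF; FIT = λ × 1e9 = 1e9 / MTBF
λ = 1 / 42087 ≈ 2.376e-05 failures/hour
FIT = 1e9 / 42087 ≈ 23760 failures per 1e9 hours (nearest whole number)

λ = 2.376e-05 /h, FIT = 23760


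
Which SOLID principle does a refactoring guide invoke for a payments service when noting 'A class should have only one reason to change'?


This describes the Single Responsibility Principle (SRP)

Single Responsibility Principle (SRP)


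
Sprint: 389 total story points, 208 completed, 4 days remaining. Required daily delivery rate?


Formula: Required rate = Remaining points / Days left
Remaining = 389 - 208 = 181 points
Required rate = 181 / 4 = 45.25 points/day

45.25 points/day


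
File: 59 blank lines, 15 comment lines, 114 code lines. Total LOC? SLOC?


Total LOC = blank + comment + code
Total LOC = 59 + 15 + 114 = 188
SLOC (source only) = code = 114

Total LOC: 188, SLOC: 114


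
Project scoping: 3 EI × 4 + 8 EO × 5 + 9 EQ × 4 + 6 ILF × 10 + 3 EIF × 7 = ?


UFP = EI*4 + EO*5 + EQ*4 + ILF*10 + EIF*7
UFP = 3*4 + 8*5 + 9*4 + 6*10 + 3*7
UFP = 12 + 40 + 36 + 60 + 21
UFP = 169

169


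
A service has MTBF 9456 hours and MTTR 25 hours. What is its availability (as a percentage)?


Availability = MTBF / (MTBF + MTTR)
Availability = 9456 / (9456 + 25)
Availability = 9456 / 9481
Availability = 99.7363%

99.7363%
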